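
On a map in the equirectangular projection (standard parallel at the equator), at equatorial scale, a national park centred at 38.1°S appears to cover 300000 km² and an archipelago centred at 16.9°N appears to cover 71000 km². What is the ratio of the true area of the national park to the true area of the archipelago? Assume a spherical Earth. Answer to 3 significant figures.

3.48

On the plate carrée, areal scale = h·k = 1 × sec φ, so true area = apparent × cos φ.
True area of national park: 300000 × cos(38.1°) = 300000 × 0.7869 = 236100 km².
True area of archipelago: 71000 × cos(16.9°) = 71000 × 0.9568 = 67930 km².
Ratio = 236100 / 67930 ≈ 3.48.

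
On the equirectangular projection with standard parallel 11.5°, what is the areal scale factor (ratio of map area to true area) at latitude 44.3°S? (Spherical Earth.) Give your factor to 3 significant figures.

1.37

The equidistant cylindrical projection with φ₀ = 11.5° has h = 1 (meridians true) and k = cos φ₀ / cos φ along parallels.
Areal scale = h·k = 1 × cos φ₀ / cos φ; at 44.3°, h = 1.000, k = 1.369, so h·k = 1.369.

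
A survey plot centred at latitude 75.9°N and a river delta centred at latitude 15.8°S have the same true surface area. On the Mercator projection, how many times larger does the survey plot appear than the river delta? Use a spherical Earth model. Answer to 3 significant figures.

Mercator is conformal with k = sec φ, so areal scale = k² = sec²φ.
At 75.9°: sec²(75.9°) = 1/0.2436² = 16.85.
At 15.8°: sec²(15.8°) = 1/0.9622² = 1.080.
Ratio = 16.85/1.080 = cos²(15.8°)/cos²(75.9°) ≈ 15.6.

15.6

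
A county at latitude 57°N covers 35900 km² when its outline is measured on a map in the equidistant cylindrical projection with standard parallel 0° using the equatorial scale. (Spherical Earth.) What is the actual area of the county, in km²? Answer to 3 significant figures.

19600 km²

For the equirectangular projection with φ₀ = 0 (plate carrée), h = 1 along meridians and k = sec φ along parallels.
Areal scale = h·k = 1 × sec φ; at 57°, h = 1.000, k = 1.836, so h·k = 1.836.
True area = apparent / (areal scale) = 35900 / 1.836 ≈ 19600 km².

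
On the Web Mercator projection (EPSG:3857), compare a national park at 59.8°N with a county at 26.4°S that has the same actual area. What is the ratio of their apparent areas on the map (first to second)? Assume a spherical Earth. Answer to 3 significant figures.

3.17

Mercator is conformal with k = sec φ, so areal scale = k² = sec²φ.
At 59.8°: sec²(59.8°) = 1/0.5030² = 3.952.
At 26.4°: sec²(26.4°) = 1/0.8957² = 1.246.
Ratio = 3.952/1.246 = cos²(26.4°)/cos²(59.8°) ≈ 3.17.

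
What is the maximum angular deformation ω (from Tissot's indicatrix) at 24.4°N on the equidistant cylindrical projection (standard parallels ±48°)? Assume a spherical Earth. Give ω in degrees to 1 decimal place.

17.6°

The equidistant cylindrical projection with φ₀ = 48° has h = 1 (meridians true) and k = cos φ₀ / cos φ along parallels.
At 24.4°: h = 1.000, k = 0.7348; principal scales a = 1.000, b = 0.7348.
sin(ω/2) = (a − b)/(a + b) = 0.2652/1.735 = 0.1529, so ω = 2 arcsin(0.1529) ≈ 17.6°.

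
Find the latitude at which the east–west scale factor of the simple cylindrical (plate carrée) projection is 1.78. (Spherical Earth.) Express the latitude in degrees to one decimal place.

55.8°

Plate carrée: h = 1, k = sec φ along parallels.
sec φ = 1.78  ⇒  cos φ = 0.5618  ⇒  φ ≈ 55.8°.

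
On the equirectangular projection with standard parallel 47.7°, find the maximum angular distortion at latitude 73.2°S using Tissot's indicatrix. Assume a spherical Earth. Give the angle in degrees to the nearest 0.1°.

47.0°

With standard parallel φ₀ = 47.7°, the equirectangular projection gives x = Rλ cos φ₀, y = Rφ, so h = 1 and k = cos 47.7° / cos φ.
At 73.2°: h = 1.000, k = 2.329; principal scales a = 2.329, b = 1.000.
sin(ω/2) = (a − b)/(a + b) = 1.329/3.329 = 0.3991, so ω = 2 arcsin(0.3991) ≈ 47.0°.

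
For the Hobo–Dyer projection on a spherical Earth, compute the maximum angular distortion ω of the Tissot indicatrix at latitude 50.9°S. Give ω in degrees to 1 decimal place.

The Hobo–Dyer projection is cylindrical equal-area with φ₀ = 37.5°. Cylindrical equal-area (φ₀ = 37.5°): h = cos φ / cos 37.5° along meridians, k = cos 37.5° / cos φ along parallels; h·k = 1.
At 50.9°: h = 0.7949, k = 1.258; principal scales a = 1.258, b = 0.7949.
sin(ω/2) = (a − b)/(a + b) = 0.4630/2.053 = 0.2255, so ω = 2 arcsin(0.2255) ≈ 26.1°.

26.1°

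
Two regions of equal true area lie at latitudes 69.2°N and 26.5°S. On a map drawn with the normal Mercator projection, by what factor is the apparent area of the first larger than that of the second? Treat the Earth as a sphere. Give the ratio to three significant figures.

6.35

Mercator areal scale is sec²φ.
At 69.2°: sec²(69.2°) = 1/0.3551² = 7.930.
At 26.5°: sec²(26.5°) = 1/0.8949² = 1.249.
Ratio = 7.930/1.249 = cos²(26.5°)/cos²(69.2°) ≈ 6.35.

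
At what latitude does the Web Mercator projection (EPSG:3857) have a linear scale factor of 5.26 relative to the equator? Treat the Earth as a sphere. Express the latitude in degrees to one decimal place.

Mercator scale is k = sec φ = 1/cos φ.
1/cos φ = 5.26  ⇒  cos φ = 0.1901  ⇒  φ = arccos(0.1901) ≈ 79.0°.

79.0°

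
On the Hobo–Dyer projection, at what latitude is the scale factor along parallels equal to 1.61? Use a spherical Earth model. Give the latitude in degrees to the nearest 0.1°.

60.5°

Hobo–Dyer is a cylindrical equal-area projection with standard parallels at ±37.5°. Cylindrical equal-area (φ₀ = 37.5°): h = cos φ / cos 37.5° along meridians, k = cos 37.5° / cos φ along parallels; h·k = 1.
k = cos φ₀ / cos φ = 1.61  ⇒  cos φ = cos 37.5° / 1.61 = 0.4928.
φ = arccos(0.4928) ≈ 60.5°.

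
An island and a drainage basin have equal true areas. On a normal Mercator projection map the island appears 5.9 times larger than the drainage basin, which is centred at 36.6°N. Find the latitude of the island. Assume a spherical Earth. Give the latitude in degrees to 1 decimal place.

70.7°

Mercator areal scale is sec²φ, so apparent-area ratio = sec²φ₁ / sec²φ₂ = cos²φ₂ / cos²φ₁.
cos²φ₂ / cos²φ₁ = 5.9  ⇒  cos φ₁ = cos 36.6° / √5.9 = 0.8028/2.429 = 0.3305.
φ₁ = arccos(0.3305) ≈ 70.7°.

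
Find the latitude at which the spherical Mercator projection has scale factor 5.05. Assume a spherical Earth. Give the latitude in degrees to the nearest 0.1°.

78.6°

Mercator scale is k = sec φ = 1/cos φ.
1/cos φ = 5.05  ⇒  cos φ = 0.1980  ⇒  φ = arccos(0.1980) ≈ 78.6°.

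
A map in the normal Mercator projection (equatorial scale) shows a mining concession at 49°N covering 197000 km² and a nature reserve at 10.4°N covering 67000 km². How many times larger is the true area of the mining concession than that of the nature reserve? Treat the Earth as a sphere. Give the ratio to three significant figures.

Since Mercator area scale is 1/cos²φ, the true area equals the apparent area multiplied by cos²φ.
True area of mining concession: 197000 × cos²(49°) = 197000 × 0.4304 = 84790 km².
True area of nature reserve: 67000 × cos²(10.4°) = 67000 × 0.9674 = 64820 km².
Ratio = 84790 / 64820 ≈ 1.31.

1.31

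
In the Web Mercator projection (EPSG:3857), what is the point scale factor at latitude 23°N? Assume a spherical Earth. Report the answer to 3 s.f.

For Mercator, h = k = sec φ (a conformal cylindrical projection has a single point scale, 1/cos φ).
k = 1/cos 23° = 1/0.9205 = 1.086.

1.09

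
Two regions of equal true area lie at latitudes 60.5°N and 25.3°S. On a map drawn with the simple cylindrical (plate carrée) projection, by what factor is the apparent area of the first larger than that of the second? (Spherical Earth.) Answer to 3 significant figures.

Plate carrée maps x = Rλ, y = Rφ. The meridian scale is h = 1 and the parallel scale is k = 1/cos φ = sec φ.
Areal scale at 60.5°: h·k = 1.000 × 2.031 = 2.031.
Areal scale at 25.3°: h·k = 1.000 × 1.106 = 1.106.
Ratio = 2.031/1.106 ≈ 1.84.

1.84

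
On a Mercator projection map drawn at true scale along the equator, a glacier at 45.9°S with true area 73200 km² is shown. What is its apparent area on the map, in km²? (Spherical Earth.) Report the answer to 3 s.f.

For Mercator, h = k = sec φ (a conformal cylindrical projection has a single point scale, 1/cos φ).
Areal scale = k² = sec²φ = 1/cos²(45.9°) = 1/0.6959² = 2.065.
Apparent area = 73200 × 2.065 ≈ 151000 km².

151000 km²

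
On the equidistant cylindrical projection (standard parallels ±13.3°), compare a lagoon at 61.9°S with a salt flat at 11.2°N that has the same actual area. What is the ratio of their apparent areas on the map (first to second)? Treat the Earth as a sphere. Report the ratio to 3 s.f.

With standard parallel φ₀ = 13.3°, the equirectangular projection gives x = Rλ cos φ₀, y = Rφ, so h = 1 and k = cos 13.3° / cos φ.
Areal scale at 61.9°: h·k = 1.000 × 2.066 = 2.066.
Areal scale at 11.2°: h·k = 1.000 × 0.9921 = 0.9921.
Ratio = 2.066/0.9921 ≈ 2.08.

2.08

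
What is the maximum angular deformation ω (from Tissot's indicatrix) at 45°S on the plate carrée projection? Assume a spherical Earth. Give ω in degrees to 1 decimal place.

19.8°

In the plate carrée (x = Rλ, y = Rφ), meridians are true-scale (h = 1) and parallels are stretched by k = sec φ.
At 45°: h = 1.000, k = 1.414; principal scales a = 1.414, b = 1.000.
sin(ω/2) = (a − b)/(a + b) = 0.4142/2.414 = 0.1716, so ω = 2 arcsin(0.1716) ≈ 19.8°.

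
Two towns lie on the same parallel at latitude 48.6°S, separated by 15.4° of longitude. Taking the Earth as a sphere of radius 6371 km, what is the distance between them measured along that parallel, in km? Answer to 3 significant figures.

Arc length along a parallel = R cos φ · Δλ (with Δλ in radians).
= 6371 × cos 48.6° × (15.4° × π/180) = 6371 × 0.6613 × 0.2688 ≈ 1130 km.

1130 km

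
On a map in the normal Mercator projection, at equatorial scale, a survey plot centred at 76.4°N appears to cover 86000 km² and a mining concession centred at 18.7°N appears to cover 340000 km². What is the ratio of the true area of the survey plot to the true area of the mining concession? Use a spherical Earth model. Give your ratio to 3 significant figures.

On Mercator the areal scale is sec²φ, so true area = apparent × cos²φ.
True area of survey plot: 86000 × cos²(76.4°) = 86000 × 0.05529 = 4755 km².
True area of mining concession: 340000 × cos²(18.7°) = 340000 × 0.8972 = 305100 km².
Ratio = 4755 / 305100 ≈ 0.0156.

0.0156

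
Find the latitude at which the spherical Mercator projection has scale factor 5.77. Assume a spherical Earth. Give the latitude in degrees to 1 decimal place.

80.0°

Mercator scale is k = sec φ = 1/cos φ.
1/cos φ = 5.77  ⇒  cos φ = 0.1733  ⇒  φ = arccos(0.1733) ≈ 80.0°.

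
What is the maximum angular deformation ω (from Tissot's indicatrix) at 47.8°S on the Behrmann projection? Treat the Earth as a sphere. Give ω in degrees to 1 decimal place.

The Behrmann projection is cylindrical equal-area with φ₀ = 30°. For cylindrical equal-area with standard parallel φ₀, h = cos φ / cos φ₀ and k = cos φ₀ / cos φ, so h·k = 1.
At 47.8°: h = 0.7756, k = 1.289; principal scales a = 1.289, b = 0.7756.
sin(ω/2) = (a − b)/(a + b) = 0.5136/2.065 = 0.2487, so ω = 2 arcsin(0.2487) ≈ 28.8°.

28.8°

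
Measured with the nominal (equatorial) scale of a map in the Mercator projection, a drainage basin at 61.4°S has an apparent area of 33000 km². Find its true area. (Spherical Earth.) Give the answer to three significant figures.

7560 km²

Mercator is conformal, so the point scale is isotropic: h = k = sec φ = 1/cos φ.
Areal scale = k² = sec²φ = 1/cos²(61.4°) = 1/0.4787² = 4.364.
True area = apparent / (areal scale) = 33000 / 4.364 ≈ 7560 km².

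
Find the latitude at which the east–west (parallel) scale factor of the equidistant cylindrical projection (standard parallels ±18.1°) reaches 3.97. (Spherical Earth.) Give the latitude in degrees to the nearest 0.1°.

76.1°

With standard parallel φ₀ = 18.1°, the equirectangular projection gives x = Rλ cos φ₀, y = Rφ, so h = 1 and k = cos 18.1° / cos φ.
k = cos φ₀ / cos φ = 3.97  ⇒  cos φ = cos 18.1° / 3.97 = 0.2394.
φ = arccos(0.2394) ≈ 76.1°.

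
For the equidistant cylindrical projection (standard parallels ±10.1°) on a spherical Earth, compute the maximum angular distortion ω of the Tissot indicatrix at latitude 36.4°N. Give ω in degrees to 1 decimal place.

With standard parallel φ₀ = 10.1°, the equirectangular projection gives x = Rλ cos φ₀, y = Rφ, so h = 1 and k = cos 10.1° / cos φ.
At 36.4°: h = 1.000, k = 1.223; principal scales a = 1.223, b = 1.000.
sin(ω/2) = (a − b)/(a + b) = 0.2231/2.223 = 0.1004, so ω = 2 arcsin(0.1004) ≈ 11.5°.

11.5°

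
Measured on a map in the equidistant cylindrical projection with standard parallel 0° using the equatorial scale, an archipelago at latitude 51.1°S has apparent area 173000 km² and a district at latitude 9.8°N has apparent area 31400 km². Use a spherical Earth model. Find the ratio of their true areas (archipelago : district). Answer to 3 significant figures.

On the plate carrée, areal scale = h·k = 1 × sec φ, so true area = apparent × cos φ.
True area of archipelago: 173000 × cos(51.1°) = 173000 × 0.6280 = 108600 km².
True area of district: 31400 × cos(9.8°) = 31400 × 0.9854 = 30940 km².
Ratio = 108600 / 30940 ≈ 3.51.

3.51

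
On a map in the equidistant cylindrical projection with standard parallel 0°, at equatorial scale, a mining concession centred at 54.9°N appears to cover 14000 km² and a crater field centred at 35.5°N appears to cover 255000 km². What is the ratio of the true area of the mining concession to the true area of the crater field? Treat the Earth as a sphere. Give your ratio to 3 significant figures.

On the plate carrée, areal scale = h·k = 1 × sec φ, so true area = apparent × cos φ.
True area of mining concession: 14000 × cos(54.9°) = 14000 × 0.5750 = 8050 km².
True area of crater field: 255000 × cos(35.5°) = 255000 × 0.8141 = 207600 km².
Ratio = 8050 / 207600 ≈ 0.0388.

0.0388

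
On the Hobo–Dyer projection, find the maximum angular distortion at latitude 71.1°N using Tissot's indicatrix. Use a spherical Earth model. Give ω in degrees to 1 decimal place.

The Hobo–Dyer projection is cylindrical equal-area with φ₀ = 37.5°. Cylindrical equal-area (φ₀ = 37.5°): h = cos φ / cos 37.5° along meridians, k = cos 37.5° / cos φ along parallels; h·k = 1.
At 71.1°: h = 0.4083, k = 2.449; principal scales a = 2.449, b = 0.4083.
sin(ω/2) = (a − b)/(a + b) = 2.041/2.858 = 0.7142, so ω = 2 arcsin(0.7142) ≈ 91.2°.

91.2°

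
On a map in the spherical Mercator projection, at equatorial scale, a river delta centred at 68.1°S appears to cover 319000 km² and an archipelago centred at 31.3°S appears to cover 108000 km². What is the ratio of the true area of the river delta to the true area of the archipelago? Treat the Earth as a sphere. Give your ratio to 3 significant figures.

Mercator's areal exaggeration is sec²φ; hence true area = (apparent area) · cos²φ.
True area of river delta: 319000 × cos²(68.1°) = 319000 × 0.1391 = 44380 km².
True area of archipelago: 108000 × cos²(31.3°) = 108000 × 0.7301 = 78850 km².
Ratio = 44380 / 78850 ≈ 0.563.

0.563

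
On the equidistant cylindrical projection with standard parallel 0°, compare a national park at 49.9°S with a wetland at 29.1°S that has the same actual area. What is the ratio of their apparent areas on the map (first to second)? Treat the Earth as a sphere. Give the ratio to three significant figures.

1.36

Plate carrée maps x = Rλ, y = Rφ. The meridian scale is h = 1 and the parallel scale is k = 1/cos φ = sec φ.
Areal scale at 49.9°: h·k = 1.000 × 1.552 = 1.552.
Areal scale at 29.1°: h·k = 1.000 × 1.144 = 1.144.
Ratio = 1.552/1.144 ≈ 1.36.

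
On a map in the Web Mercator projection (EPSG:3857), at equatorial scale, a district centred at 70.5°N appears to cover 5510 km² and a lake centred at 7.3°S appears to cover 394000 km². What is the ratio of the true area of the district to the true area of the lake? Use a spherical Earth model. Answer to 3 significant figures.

Mercator's areal exaggeration is sec²φ; hence true area = (apparent area) · cos²φ.
True area of district: 5510 × cos²(70.5°) = 5510 × 0.1114 = 614.0 km².
True area of lake: 394000 × cos²(7.3°) = 394000 × 0.9839 = 387600 km².
Ratio = 614.0 / 387600 ≈ 0.00158.

0.00158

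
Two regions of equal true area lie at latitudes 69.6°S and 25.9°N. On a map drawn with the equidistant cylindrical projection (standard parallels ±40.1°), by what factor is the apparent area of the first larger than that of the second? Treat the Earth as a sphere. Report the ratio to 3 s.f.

2.58

In the equirectangular projection with standard parallel φ₀ = 40.1° (x = Rλ cos φ₀, y = Rφ), meridians are true-scale (h = 1) and the parallel scale is k = cos φ₀ / cos φ.
Areal scale at 69.6°: h·k = 1.000 × 2.194 = 2.194.
Areal scale at 25.9°: h·k = 1.000 × 0.8503 = 0.8503.
Ratio = 2.194/0.8503 ≈ 2.58.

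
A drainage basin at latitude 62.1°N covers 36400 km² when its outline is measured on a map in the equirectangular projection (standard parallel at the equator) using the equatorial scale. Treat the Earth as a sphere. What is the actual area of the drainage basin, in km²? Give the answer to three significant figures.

17000 km²

Plate carrée maps x = Rλ, y = Rφ. The meridian scale is h = 1 and the parallel scale is k = 1/cos φ = sec φ.
Areal scale = h·k = 1 × sec φ; at 62.1°, h = 1.000, k = 2.137, so h·k = 2.137.
True area = apparent / (areal scale) = 36400 / 2.137 ≈ 17000 km².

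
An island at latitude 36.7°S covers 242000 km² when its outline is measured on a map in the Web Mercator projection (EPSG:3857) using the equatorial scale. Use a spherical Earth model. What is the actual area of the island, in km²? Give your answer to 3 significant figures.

The Mercator projection is conformal; its linear scale factor is the same in every direction and equals sec φ = 1/cos φ.
Areal scale = k² = sec²φ = 1/cos²(36.7°) = 1/0.8018² = 1.556.
True area = apparent / (areal scale) = 242000 / 1.556 ≈ 156000 km².

156000 km²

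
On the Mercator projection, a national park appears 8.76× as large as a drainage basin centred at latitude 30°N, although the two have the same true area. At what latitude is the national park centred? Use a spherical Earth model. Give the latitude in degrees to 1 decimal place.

Mercator areal scale is sec²φ, so apparent-area ratio = sec²φ₁ / sec²φ₂ = cos²φ₂ / cos²φ₁.
cos²φ₂ / cos²φ₁ = 8.76  ⇒  cos φ₁ = cos 30° / √8.76 = 0.8660/2.960 = 0.2926.
φ₁ = arccos(0.2926) ≈ 73.0°.

73.0°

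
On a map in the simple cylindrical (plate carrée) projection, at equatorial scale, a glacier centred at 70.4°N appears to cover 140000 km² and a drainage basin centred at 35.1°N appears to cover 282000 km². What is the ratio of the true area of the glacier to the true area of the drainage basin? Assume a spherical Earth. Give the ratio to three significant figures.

0.204

On the plate carrée, areal scale = h·k = 1 × sec φ, so true area = apparent × cos φ.
True area of glacier: 140000 × cos(70.4°) = 140000 × 0.3355 = 46960 km².
True area of drainage basin: 282000 × cos(35.1°) = 282000 × 0.8181 = 230700 km².
Ratio = 46960 / 230700 ≈ 0.204.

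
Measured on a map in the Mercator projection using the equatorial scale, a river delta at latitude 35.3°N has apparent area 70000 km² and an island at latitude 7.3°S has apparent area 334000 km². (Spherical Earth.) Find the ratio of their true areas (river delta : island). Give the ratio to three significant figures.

0.142

Since Mercator area scale is 1/cos²φ, the true area equals the apparent area multiplied by cos²φ.
True area of river delta: 70000 × cos²(35.3°) = 70000 × 0.6661 = 46630 km².
True area of island: 334000 × cos²(7.3°) = 334000 × 0.9839 = 328600 km².
Ratio = 46630 / 328600 ≈ 0.142.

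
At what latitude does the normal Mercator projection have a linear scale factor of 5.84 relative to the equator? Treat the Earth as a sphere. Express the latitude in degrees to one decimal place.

Mercator scale is k = sec φ = 1/cos φ.
1/cos φ = 5.84  ⇒  cos φ = 0.1712  ⇒  φ = arccos(0.1712) ≈ 80.1°.

80.1°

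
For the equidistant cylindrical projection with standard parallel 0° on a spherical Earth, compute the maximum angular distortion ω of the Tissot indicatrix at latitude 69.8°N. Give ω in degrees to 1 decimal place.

58.2°

For the equirectangular projection with φ₀ = 0 (plate carrée), h = 1 along meridians and k = sec φ along parallels.
At 69.8°: h = 1.000, k = 2.896; principal scales a = 2.896, b = 1.000.
sin(ω/2) = (a − b)/(a + b) = 1.896/3.896 = 0.4867, so ω = 2 arcsin(0.4867) ≈ 58.2°.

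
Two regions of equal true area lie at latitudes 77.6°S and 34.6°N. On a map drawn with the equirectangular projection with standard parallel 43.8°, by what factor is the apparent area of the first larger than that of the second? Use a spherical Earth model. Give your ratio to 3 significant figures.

3.83

With standard parallel φ₀ = 43.8°, the equirectangular projection gives x = Rλ cos φ₀, y = Rφ, so h = 1 and k = cos 43.8° / cos φ.
Areal scale at 77.6°: h·k = 1.000 × 3.361 = 3.361.
Areal scale at 34.6°: h·k = 1.000 × 0.8768 = 0.8768.
Ratio = 3.361/0.8768 ≈ 3.83.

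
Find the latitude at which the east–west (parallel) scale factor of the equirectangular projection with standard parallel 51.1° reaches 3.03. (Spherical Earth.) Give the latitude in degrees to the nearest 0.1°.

78.0°

In the equirectangular projection with standard parallel φ₀ = 51.1° (x = Rλ cos φ₀, y = Rφ), meridians are true-scale (h = 1) and the parallel scale is k = cos φ₀ / cos φ.
k = cos φ₀ / cos φ = 3.03  ⇒  cos φ = cos 51.1° / 3.03 = 0.2072.
φ = arccos(0.2072) ≈ 78.0°.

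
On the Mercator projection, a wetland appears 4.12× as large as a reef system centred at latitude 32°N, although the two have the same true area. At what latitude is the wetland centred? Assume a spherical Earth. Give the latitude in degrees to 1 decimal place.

Mercator areal scale is sec²φ, so apparent-area ratio = sec²φ₁ / sec²φ₂ = cos²φ₂ / cos²φ₁.
cos²φ₂ / cos²φ₁ = 4.12  ⇒  cos φ₁ = cos 32° / √4.12 = 0.8480/2.030 = 0.4178.
φ₁ = arccos(0.4178) ≈ 65.3°.

65.3°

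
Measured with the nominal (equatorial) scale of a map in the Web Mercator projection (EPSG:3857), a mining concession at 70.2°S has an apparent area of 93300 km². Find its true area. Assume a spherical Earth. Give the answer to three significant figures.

The Mercator projection is conformal; its linear scale factor is the same in every direction and equals sec φ = 1/cos φ.
Areal scale = k² = sec²φ = 1/cos²(70.2°) = 1/0.3387² = 8.715.
True area = apparent / (areal scale) = 93300 / 8.715 ≈ 10700 km².

10700 km²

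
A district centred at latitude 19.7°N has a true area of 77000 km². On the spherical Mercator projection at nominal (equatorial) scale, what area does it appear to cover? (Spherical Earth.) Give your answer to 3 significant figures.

86900 km²

Mercator is conformal, so the point scale is isotropic: h = k = sec φ = 1/cos φ.
Areal scale = k² = sec²φ = 1/cos²(19.7°) = 1/0.9415² = 1.128.
Apparent area = 77000 × 1.128 ≈ 86900 km².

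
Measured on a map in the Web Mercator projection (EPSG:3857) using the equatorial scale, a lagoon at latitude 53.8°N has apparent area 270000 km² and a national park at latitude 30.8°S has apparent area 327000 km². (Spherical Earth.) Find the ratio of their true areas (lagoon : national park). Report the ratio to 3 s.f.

Since Mercator area scale is 1/cos²φ, the true area equals the apparent area multiplied by cos²φ.
True area of lagoon: 270000 × cos²(53.8°) = 270000 × 0.3488 = 94180 km².
True area of national park: 327000 × cos²(30.8°) = 327000 × 0.7378 = 241300 km².
Ratio = 94180 / 241300 ≈ 0.390.

0.390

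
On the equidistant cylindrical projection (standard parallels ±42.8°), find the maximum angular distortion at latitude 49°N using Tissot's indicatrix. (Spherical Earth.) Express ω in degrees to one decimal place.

6.4°

The equidistant cylindrical projection with φ₀ = 42.8° has h = 1 (meridians true) and k = cos φ₀ / cos φ along parallels.
At 49°: h = 1.000, k = 1.118; principal scales a = 1.118, b = 1.000.
sin(ω/2) = (a − b)/(a + b) = 0.1184/2.118 = 0.05589, so ω = 2 arcsin(0.05589) ≈ 6.4°.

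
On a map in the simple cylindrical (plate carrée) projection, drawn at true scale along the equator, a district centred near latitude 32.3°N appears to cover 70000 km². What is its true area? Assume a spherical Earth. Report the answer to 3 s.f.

59200 km²

In the plate carrée (x = Rλ, y = Rφ), meridians are true-scale (h = 1) and parallels are stretched by k = sec φ.
Areal scale = h·k = 1 × sec φ; at 32.3°, h = 1.000, k = 1.183, so h·k = 1.183.
True area = apparent / (areal scale) = 70000 / 1.183 ≈ 59200 km².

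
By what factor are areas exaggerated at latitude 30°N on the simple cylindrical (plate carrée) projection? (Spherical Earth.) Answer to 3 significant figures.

1.15

In the plate carrée (x = Rλ, y = Rφ), meridians are true-scale (h = 1) and parallels are stretched by k = sec φ.
Areal scale = h·k = 1 × sec φ; at 30°, h = 1.000, k = 1.155, so h·k = 1.155.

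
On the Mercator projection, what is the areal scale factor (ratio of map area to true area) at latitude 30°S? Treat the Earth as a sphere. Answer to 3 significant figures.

1.33

For Mercator, h = k = sec φ (a conformal cylindrical projection has a single point scale, 1/cos φ).
Areal scale = k² = sec²φ = 1/cos²(30°) = 1/0.8660² = 1.333.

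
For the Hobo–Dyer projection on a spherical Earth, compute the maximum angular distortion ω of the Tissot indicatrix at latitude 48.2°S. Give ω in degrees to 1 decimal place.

The Hobo–Dyer projection is cylindrical equal-area with φ₀ = 37.5°. For cylindrical equal-area with standard parallel φ₀, h = cos φ / cos φ₀ and k = cos φ₀ / cos φ, so h·k = 1.
At 48.2°: h = 0.8401, k = 1.190; principal scales a = 1.190, b = 0.8401.
sin(ω/2) = (a − b)/(a + b) = 0.3501/2.030 = 0.1724, so ω = 2 arcsin(0.1724) ≈ 19.9°.

19.9°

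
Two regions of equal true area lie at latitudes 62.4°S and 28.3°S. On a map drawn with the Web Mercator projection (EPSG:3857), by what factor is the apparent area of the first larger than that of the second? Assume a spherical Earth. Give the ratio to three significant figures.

3.61

Mercator areal scale is sec²φ.
At 62.4°: sec²(62.4°) = 1/0.4633² = 4.659.
At 28.3°: sec²(28.3°) = 1/0.8805² = 1.290.
Ratio = 4.659/1.290 = cos²(28.3°)/cos²(62.4°) ≈ 3.61.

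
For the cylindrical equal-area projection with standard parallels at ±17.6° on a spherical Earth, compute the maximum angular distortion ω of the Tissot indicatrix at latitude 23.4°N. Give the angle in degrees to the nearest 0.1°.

Cylindrical equal-area (φ₀ = 17.6°): h = cos φ / cos 17.6° along meridians, k = cos 17.6° / cos φ along parallels; h·k = 1.
At 23.4°: h = 0.9628, k = 1.039; principal scales a = 1.039, b = 0.9628.
sin(ω/2) = (a − b)/(a + b) = 0.07579/2.001 = 0.03787, so ω = 2 arcsin(0.03787) ≈ 4.3°.

4.3°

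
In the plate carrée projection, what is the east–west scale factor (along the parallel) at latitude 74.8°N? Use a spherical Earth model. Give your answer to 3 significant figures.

3.81

Plate carrée maps x = Rλ, y = Rφ. The meridian scale is h = 1 and the parallel scale is k = 1/cos φ = sec φ.
k = 1/cos 74.8° = 1/0.2622 = 3.814.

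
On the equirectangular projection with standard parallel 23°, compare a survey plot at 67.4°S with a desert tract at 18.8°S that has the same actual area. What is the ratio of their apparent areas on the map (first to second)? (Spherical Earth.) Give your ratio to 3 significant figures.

2.46

The equidistant cylindrical projection with φ₀ = 23° has h = 1 (meridians true) and k = cos φ₀ / cos φ along parallels.
Areal scale at 67.4°: h·k = 1.000 × 2.395 = 2.395.
Areal scale at 18.8°: h·k = 1.000 × 0.9724 = 0.9724.
Ratio = 2.395/0.9724 ≈ 2.46.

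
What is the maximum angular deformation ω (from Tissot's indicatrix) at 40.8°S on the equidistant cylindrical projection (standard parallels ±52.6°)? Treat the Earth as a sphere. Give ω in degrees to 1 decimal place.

With standard parallel φ₀ = 52.6°, the equirectangular projection gives x = Rλ cos φ₀, y = Rφ, so h = 1 and k = cos 52.6° / cos φ.
At 40.8°: h = 1.000, k = 0.8024; principal scales a = 1.000, b = 0.8024.
sin(ω/2) = (a − b)/(a + b) = 0.1976/1.802 = 0.1097, so ω = 2 arcsin(0.1097) ≈ 12.6°.

12.6°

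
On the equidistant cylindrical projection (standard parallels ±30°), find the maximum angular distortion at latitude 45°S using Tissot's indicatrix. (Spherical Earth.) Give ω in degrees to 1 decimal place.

11.6°

In the equirectangular projection with standard parallel φ₀ = 30° (x = Rλ cos φ₀, y = Rφ), meridians are true-scale (h = 1) and the parallel scale is k = cos φ₀ / cos φ.
At 45°: h = 1.000, k = 1.225; principal scales a = 1.225, b = 1.000.
sin(ω/2) = (a − b)/(a + b) = 0.2247/2.225 = 0.1010, so ω = 2 arcsin(0.1010) ≈ 11.6°.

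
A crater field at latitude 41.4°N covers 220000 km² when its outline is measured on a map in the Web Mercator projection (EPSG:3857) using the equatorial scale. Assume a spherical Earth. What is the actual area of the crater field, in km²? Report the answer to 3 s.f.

124000 km²

The Mercator projection is conformal; its linear scale factor is the same in every direction and equals sec φ = 1/cos φ.
Areal scale = k² = sec²φ = 1/cos²(41.4°) = 1/0.7501² = 1.777.
True area = apparent / (areal scale) = 220000 / 1.777 ≈ 124000 km².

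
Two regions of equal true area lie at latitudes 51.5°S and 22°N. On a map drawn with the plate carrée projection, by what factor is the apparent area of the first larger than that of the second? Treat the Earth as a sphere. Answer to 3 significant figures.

1.49

For the equirectangular projection with φ₀ = 0 (plate carrée), h = 1 along meridians and k = sec φ along parallels.
Areal scale at 51.5°: h·k = 1.000 × 1.606 = 1.606.
Areal scale at 22°: h·k = 1.000 × 1.079 = 1.079.
Ratio = 1.606/1.079 ≈ 1.49.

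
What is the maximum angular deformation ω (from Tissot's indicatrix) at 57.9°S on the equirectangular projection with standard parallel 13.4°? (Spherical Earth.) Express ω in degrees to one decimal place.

34.1°

With standard parallel φ₀ = 13.4°, the equirectangular projection gives x = Rλ cos φ₀, y = Rφ, so h = 1 and k = cos 13.4° / cos φ.
At 57.9°: h = 1.000, k = 1.831; principal scales a = 1.831, b = 1.000.
sin(ω/2) = (a − b)/(a + b) = 0.8306/2.831 = 0.2934, so ω = 2 arcsin(0.2934) ≈ 34.1°.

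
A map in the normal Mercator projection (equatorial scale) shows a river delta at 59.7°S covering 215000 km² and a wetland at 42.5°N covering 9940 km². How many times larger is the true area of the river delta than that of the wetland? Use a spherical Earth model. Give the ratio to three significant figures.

On Mercator the areal scale is sec²φ, so true area = apparent × cos²φ.
True area of river delta: 215000 × cos²(59.7°) = 215000 × 0.2545 = 54730 km².
True area of wetland: 9940 × cos²(42.5°) = 9940 × 0.5436 = 5403 km².
Ratio = 54730 / 5403 ≈ 10.1.

10.1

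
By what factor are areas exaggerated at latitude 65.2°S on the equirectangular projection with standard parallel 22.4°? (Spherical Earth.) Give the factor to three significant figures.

2.20

With standard parallel φ₀ = 22.4°, the equirectangular projection gives x = Rλ cos φ₀, y = Rφ, so h = 1 and k = cos 22.4° / cos φ.
Areal scale = h·k = 1 × cos φ₀ / cos φ; at 65.2°, h = 1.000, k = 2.204, so h·k = 2.204.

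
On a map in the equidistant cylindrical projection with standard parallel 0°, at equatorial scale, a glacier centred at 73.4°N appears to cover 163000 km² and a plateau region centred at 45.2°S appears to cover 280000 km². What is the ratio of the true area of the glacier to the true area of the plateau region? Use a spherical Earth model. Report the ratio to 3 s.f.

0.236

On the plate carrée, areal scale = h·k = 1 × sec φ, so true area = apparent × cos φ.
True area of glacier: 163000 × cos(73.4°) = 163000 × 0.2857 = 46570 km².
True area of plateau region: 280000 × cos(45.2°) = 280000 × 0.7046 = 197300 km².
Ratio = 46570 / 197300 ≈ 0.236.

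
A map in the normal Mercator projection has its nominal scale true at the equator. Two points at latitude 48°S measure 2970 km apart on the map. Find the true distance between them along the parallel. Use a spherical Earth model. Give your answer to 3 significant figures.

Mercator is conformal, so the point scale is isotropic: h = k = sec φ = 1/cos φ.
Along the parallel at 48°, map distances are exaggerated by k = sec 48° = 1.494.
True distance = 2970 / 1.494 = 2970 × cos 48° ≈ 1990 km.

1990 km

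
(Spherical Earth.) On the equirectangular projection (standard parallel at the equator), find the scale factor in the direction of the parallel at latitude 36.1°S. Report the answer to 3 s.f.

In the plate carrée (x = Rλ, y = Rφ), meridians are true-scale (h = 1) and parallels are stretched by k = sec φ.
k = 1/cos 36.1° = 1/0.8080 = 1.238.

1.24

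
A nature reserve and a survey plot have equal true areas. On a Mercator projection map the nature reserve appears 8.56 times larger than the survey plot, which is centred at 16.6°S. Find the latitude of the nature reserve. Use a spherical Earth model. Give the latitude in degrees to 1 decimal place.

On Mercator, (apparent₁)/(apparent₂) = sec²φ₁ / sec²φ₂ when true areas are equal.
cos²φ₂ / cos²φ₁ = 8.56  ⇒  cos φ₁ = cos 16.6° / √8.56 = 0.9583/2.926 = 0.3275.
φ₁ = arccos(0.3275) ≈ 70.9°.

70.9°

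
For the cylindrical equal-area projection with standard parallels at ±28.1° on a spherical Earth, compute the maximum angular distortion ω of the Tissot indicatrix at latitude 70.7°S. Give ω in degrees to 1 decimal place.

97.8°

Cylindrical equal-area (φ₀ = 28.1°): h = cos φ / cos 28.1° along meridians, k = cos 28.1° / cos φ along parallels; h·k = 1.
At 70.7°: h = 0.3747, k = 2.669; principal scales a = 2.669, b = 0.3747.
sin(ω/2) = (a − b)/(a + b) = 2.294/3.044 = 0.7538, so ω = 2 arcsin(0.7538) ≈ 97.8°.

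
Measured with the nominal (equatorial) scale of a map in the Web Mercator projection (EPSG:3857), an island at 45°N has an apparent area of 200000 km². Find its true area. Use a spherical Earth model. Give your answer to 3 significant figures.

100000 km²

The Mercator projection is conformal; its linear scale factor is the same in every direction and equals sec φ = 1/cos φ.
Areal scale = k² = sec²φ = 1/cos²(45°) = 1/0.7071² = 2.000.
True area = apparent / (areal scale) = 200000 / 2.000 ≈ 100000 km².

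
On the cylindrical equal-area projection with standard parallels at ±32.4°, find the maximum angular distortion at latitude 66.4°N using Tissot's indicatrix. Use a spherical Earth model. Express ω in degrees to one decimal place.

78.5°

For cylindrical equal-area with standard parallel φ₀, h = cos φ / cos φ₀ and k = cos φ₀ / cos φ, so h·k = 1.
At 66.4°: h = 0.4742, k = 2.109; principal scales a = 2.109, b = 0.4742.
sin(ω/2) = (a − b)/(a + b) = 1.635/2.583 = 0.6329, so ω = 2 arcsin(0.6329) ≈ 78.5°.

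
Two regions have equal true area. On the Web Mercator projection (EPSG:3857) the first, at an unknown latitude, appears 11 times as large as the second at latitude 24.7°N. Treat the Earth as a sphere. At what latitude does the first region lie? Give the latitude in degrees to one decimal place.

Mercator areal scale is sec²φ, so apparent-area ratio = sec²φ₁ / sec²φ₂ = cos²φ₂ / cos²φ₁.
cos²φ₂ / cos²φ₁ = 11  ⇒  cos φ₁ = cos 24.7° / √11 = 0.9085/3.317 = 0.2739.
φ₁ = arccos(0.2739) ≈ 74.1°.

74.1°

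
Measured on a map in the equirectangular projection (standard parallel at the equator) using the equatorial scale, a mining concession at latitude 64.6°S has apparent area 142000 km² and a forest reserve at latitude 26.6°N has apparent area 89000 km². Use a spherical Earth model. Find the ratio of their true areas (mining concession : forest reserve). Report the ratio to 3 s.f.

0.765

Plate carrée has h = 1 and k = sec φ, giving areal scale sec φ; true area = (apparent area) · cos φ.
True area of mining concession: 142000 × cos(64.6°) = 142000 × 0.4289 = 60910 km².
True area of forest reserve: 89000 × cos(26.6°) = 89000 × 0.8942 = 79580 km².
Ratio = 60910 / 79580 ≈ 0.765.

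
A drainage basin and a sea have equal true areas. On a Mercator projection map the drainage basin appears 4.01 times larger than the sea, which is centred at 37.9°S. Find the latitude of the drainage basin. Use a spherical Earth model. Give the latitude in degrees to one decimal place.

66.8°

Mercator areal scale is sec²φ, so apparent-area ratio = sec²φ₁ / sec²φ₂ = cos²φ₂ / cos²φ₁.
cos²φ₂ / cos²φ₁ = 4.01  ⇒  cos φ₁ = cos 37.9° / √4.01 = 0.7891/2.002 = 0.3940.
φ₁ = arccos(0.3940) ≈ 66.8°.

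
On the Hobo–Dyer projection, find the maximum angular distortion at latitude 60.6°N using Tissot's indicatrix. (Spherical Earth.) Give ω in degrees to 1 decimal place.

53.0°

The Hobo–Dyer projection is cylindrical equal-area with φ₀ = 37.5°. A cylindrical equal-area projection with standard parallel φ₀ has meridian scale h = cos φ / cos φ₀ and parallel scale k = cos φ₀ / cos φ (so areas are preserved, h·k = 1).
At 60.6°: h = 0.6188, k = 1.616; principal scales a = 1.616, b = 0.6188.
sin(ω/2) = (a − b)/(a + b) = 0.9973/2.235 = 0.4463, so ω = 2 arcsin(0.4463) ≈ 53.0°.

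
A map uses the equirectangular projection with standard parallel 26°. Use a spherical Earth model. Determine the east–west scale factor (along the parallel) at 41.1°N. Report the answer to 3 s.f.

1.19

The equidistant cylindrical projection with φ₀ = 26° has h = 1 (meridians true) and k = cos φ₀ / cos φ along parallels.
k = cos 26° / cos 41.1° = 0.8988/0.7536 = 1.193.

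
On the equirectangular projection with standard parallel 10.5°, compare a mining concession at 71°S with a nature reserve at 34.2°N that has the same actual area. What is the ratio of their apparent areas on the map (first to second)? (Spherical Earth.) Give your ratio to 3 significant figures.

With standard parallel φ₀ = 10.5°, the equirectangular projection gives x = Rλ cos φ₀, y = Rφ, so h = 1 and k = cos 10.5° / cos φ.
Areal scale at 71°: h·k = 1.000 × 3.020 = 3.020.
Areal scale at 34.2°: h·k = 1.000 × 1.189 = 1.189.
Ratio = 3.020/1.189 ≈ 2.54.

2.54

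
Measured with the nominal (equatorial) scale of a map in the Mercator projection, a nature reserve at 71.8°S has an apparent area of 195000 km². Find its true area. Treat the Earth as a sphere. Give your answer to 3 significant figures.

19000 km²

For Mercator, h = k = sec φ (a conformal cylindrical projection has a single point scale, 1/cos φ).
Areal scale = k² = sec²φ = 1/cos²(71.8°) = 1/0.3123² = 10.25.
True area = apparent / (areal scale) = 195000 / 10.25 ≈ 19000 km².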